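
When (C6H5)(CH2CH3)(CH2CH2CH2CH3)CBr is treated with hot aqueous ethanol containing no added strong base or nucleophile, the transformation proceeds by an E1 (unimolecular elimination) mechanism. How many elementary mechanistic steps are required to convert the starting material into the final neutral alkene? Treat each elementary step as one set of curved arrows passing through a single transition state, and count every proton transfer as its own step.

2

Step 1: Rate-determining heterolysis of the C–Br bond gives Br⁻ and a tertiary carbocation.
(No 1,2-shift: no single shift to an adjacent carbon would give a more stable cation.)
Step 2: A weak base (a water (or ethanol) molecule from the solvent) removes a proton from a carbon adjacent to the cationic centre; the electrons of that C–H bond become the new π(C=C) bond, giving the alkene.
Total: 2 elementary steps.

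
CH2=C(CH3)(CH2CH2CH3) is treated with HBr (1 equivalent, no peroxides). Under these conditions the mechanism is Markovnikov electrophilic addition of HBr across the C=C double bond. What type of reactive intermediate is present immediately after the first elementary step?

Step 1: Electrophilic addition begins with the π(C=C) electrons forming a bond to the proton of HBr. Following Markovnikov's rule, the resulting cation is tertiary. The H–Br bond breaks heterolytically, releasing Br⁻.
After step 1 the species present is a tertiary carbocation.

tertiary carbocation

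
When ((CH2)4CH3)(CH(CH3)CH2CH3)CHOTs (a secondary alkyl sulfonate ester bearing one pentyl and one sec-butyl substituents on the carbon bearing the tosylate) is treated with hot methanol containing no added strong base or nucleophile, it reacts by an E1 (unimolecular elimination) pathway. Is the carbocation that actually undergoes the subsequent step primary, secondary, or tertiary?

tertiary

Step 1: Rate-determining heterolysis of the C–O bond gives TsO⁻ and a secondary carbocation.
Step 2: A hydride (H with its bonding pair) migrates from the adjacent sec-butyl carbon to the cationic centre — a 1,2-hydride shift — upgrading the secondary cation to a tertiary one.
The cation rearranges from secondary to tertiary via a 1,2-hydride shift from the adjacent sec-butyl carbon; the tertiary cation is what reacts next.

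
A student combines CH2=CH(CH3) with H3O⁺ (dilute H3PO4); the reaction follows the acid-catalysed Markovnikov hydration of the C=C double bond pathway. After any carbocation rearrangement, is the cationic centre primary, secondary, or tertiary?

Step 1: Protonation of the alkene by H3O⁺: the π bond acts as the nucleophile and picks up H⁺, giving the more stable (Markovnikov) secondary carbocation. H2O is released.
No single 1,2-shift to an adjacent carbon would give a more-substituted cation, so no rearrangement occurs.

secondary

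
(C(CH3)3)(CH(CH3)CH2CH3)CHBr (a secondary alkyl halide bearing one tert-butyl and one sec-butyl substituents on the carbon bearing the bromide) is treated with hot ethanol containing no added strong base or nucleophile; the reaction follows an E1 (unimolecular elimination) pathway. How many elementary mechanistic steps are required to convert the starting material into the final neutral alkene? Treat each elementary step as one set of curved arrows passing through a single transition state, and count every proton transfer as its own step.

3

Step 1: Unassisted departure of Br⁻ (taking the C–Br bonding pair) generates a secondary carbocation.
Step 2: Carbocation rearrangement: a 1,2-hydride shift from the adjacent sec-butyl carbon converts the initially-formed secondary cation into the more stable tertiary cation.
Step 3: Loss of a β-proton to an ethanol molecule of the solvent: the C–H bonding pair collapses toward the cationic carbon to form the C=C π bond, yielding the alkene.
Total: 3 elementary steps.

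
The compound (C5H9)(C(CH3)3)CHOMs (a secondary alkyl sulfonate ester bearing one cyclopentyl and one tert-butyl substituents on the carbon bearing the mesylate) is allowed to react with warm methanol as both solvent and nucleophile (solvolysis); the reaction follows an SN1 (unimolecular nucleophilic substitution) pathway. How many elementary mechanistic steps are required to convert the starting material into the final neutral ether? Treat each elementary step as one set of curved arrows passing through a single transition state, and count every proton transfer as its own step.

Step 1: Unassisted departure of MsO⁻ (taking the C–O bonding pair) generates a secondary carbocation.
Step 2: Carbocation rearrangement: a 1,2-hydride shift from the adjacent cyclopentyl carbon converts the initially-formed secondary cation into the more stable tertiary cation.
Step 3: CH3OH donates an oxygen lone pair into the empty p orbital of the cation, giving a protonated ether (an oxonium ion).
Step 4: A second solvent molecule removes the proton on oxygen, giving the neutral ether product.
Total: 4 elementary steps.

4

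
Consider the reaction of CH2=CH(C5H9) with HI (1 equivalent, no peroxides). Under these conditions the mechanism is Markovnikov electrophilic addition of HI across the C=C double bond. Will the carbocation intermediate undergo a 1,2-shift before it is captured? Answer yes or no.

yes

The first-formed carbocation is secondary.
The adjacent cyclopentyl carbon already bears 2 other carbon substituents and has a hydrogen to migrate; after a 1,2-hydride shift from that carbon the positive charge sits on a tertiary centre.
Tertiary is more stable than secondary, so the shift occurs.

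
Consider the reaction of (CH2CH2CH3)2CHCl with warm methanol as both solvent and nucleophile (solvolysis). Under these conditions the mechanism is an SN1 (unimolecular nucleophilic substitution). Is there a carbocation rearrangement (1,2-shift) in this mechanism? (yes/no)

no

The first-formed carbocation is secondary.
No single 1,2-shift to an adjacent carbon would produce a more-substituted cation than the one already present, so no rearrangement occurs.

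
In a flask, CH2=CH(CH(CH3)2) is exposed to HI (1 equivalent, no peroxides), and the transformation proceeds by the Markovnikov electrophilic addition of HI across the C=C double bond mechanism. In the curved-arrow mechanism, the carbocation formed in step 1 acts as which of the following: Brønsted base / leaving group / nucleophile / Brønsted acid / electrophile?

electrophile

Step 3: The I⁻ anion donates a lone pair to the carbocation, forming the new C–I σ-bond and giving the neutral alkyl halide.
The carbocation formed in step 1 accepts an electron pair into an empty or π* orbital — it is the electrophile.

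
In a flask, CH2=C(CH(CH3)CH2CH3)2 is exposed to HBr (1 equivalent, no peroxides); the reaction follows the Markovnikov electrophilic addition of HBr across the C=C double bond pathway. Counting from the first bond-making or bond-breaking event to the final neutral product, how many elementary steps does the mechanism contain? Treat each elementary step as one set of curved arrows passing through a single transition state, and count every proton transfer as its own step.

2

Step 1: The π electrons of the C=C bond attack a proton of HBr; Markovnikov addition places the new C–H on the less-substituted alkene carbon, so the positive charge ends up on the more-substituted carbon — a tertiary carbocation. The H–Br bond breaks heterolytically, releasing Br⁻.
(No 1,2-shift: no single shift to an adjacent carbon would give a more stable cation.)
Step 2: Br⁻ captures the cation: a lone pair on Br⁻ fills the empty p orbital, producing the alkyl halide product.
Total: 2 elementary steps.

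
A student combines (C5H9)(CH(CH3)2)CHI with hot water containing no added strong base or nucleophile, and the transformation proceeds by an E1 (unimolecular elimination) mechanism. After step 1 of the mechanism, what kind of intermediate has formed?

Step 1: Rate-determining heterolysis of the C–I bond gives I⁻ and a secondary carbocation.
After step 1 the species present is a secondary carbocation.

secondary carbocation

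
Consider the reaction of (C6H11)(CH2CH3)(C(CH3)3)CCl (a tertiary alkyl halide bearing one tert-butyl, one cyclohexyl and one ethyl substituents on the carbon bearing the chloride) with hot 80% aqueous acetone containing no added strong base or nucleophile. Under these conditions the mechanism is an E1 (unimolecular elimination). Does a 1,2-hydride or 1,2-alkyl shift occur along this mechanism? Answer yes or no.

The first-formed carbocation is tertiary.
No single 1,2-shift to an adjacent carbon would produce a more-substituted cation than the one already present, so no rearrangement occurs.

no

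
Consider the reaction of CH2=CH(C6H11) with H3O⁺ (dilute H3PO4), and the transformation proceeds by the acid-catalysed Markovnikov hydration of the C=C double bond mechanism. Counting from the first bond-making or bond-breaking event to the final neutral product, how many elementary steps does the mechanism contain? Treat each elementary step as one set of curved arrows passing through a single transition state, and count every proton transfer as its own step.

4

Step 1: The π electrons of the C=C bond attack a proton of H3O⁺; Markovnikov addition places the new C–H on the less-substituted alkene carbon, so the positive charge ends up on the more-substituted carbon — a secondary carbocation. H2O is released.
Step 2: A hydride (H with its bonding pair) migrates from the adjacent cyclohexyl carbon to the cationic centre — a 1,2-hydride shift — upgrading the secondary cation to a tertiary one.
Step 3: Water acts as the nucleophile: an oxygen lone pair bonds to the cationic carbon, giving an oxonium-ion intermediate.
Step 4: Deprotonation of the oxonium ion by a water molecule delivers the neutral alcohol and regenerates the acid catalyst.
Total: 4 elementary steps.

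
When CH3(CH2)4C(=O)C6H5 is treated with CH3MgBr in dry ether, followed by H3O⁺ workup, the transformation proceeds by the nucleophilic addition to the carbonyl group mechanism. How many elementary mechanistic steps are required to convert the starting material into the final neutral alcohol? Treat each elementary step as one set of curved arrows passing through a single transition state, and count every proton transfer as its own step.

Step 1: the carbanion-like carbon of CH3MgBr attacks the sp² carbonyl carbon; the C=O π bond breaks and the electrons end up as a lone pair on the alkoxide oxygen of the tetrahedral intermediate.
Step 2: Protonation of the alkoxide by H3O⁺ workup furnishes an alcohol.
Total: 2 elementary steps.

2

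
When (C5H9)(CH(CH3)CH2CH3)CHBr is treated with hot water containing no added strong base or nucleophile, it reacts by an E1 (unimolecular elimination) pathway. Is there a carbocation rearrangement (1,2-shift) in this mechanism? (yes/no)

The first-formed carbocation is secondary.
The adjacent sec-butyl carbon already bears 2 other carbon substituents and has a hydrogen to migrate; after a 1,2-hydride shift from that carbon the positive charge sits on a tertiary centre.
Tertiary is more stable than secondary, so the shift occurs.

yes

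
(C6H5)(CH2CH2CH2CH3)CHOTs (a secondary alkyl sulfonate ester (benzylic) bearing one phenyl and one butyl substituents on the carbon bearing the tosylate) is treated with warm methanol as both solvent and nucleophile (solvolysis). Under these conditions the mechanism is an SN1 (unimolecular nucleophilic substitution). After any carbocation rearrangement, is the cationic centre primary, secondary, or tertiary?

secondary

Step 1: The C–O bond breaks with both electrons going to the tosylate; TsO⁻ leaves and a secondary carbocation remains.
No single 1,2-shift to an adjacent carbon would give a more-substituted cation, so no rearrangement occurs.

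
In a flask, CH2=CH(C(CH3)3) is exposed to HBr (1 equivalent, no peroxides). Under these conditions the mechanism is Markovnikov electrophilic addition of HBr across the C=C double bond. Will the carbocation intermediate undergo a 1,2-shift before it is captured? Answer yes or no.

The first-formed carbocation is secondary.
The adjacent tert-butyl carbon has no hydrogen but bears methyl groups; migration of one methyl with its bonding pair (a 1,2-methyl shift) places the charge on a tertiary centre.
Tertiary is more stable than secondary, so the shift occurs.

yes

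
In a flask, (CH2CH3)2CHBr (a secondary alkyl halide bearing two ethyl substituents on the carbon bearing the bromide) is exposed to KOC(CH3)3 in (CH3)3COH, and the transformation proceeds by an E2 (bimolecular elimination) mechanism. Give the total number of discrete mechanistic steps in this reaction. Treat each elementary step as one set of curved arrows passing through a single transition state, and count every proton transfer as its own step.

1

Step 1: Concerted anti-periplanar elimination: (CH3)3CO⁻ abstracts a β-H while Br⁻ leaves, and the C–H electrons become the new C=C π bond — all in a single transition state.
Total: 1 elementary step.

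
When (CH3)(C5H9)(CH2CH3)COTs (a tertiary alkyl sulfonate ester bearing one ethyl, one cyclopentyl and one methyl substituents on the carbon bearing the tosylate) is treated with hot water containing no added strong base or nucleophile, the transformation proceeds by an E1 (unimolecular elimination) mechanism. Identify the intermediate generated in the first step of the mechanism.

tertiary carbocation

Step 1: Rate-determining heterolysis of the C–O bond gives TsO⁻ and a tertiary carbocation.
After step 1 the species present is a tertiary carbocation.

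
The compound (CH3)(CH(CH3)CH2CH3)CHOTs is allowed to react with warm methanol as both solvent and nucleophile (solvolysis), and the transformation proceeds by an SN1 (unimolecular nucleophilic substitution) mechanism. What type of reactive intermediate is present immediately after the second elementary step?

tertiary carbocation

Step 1: Rate-determining heterolysis of the C–O bond gives TsO⁻ and a secondary carbocation.
Step 2: A hydride (H with its bonding pair) migrates from the adjacent sec-butyl carbon to the cationic centre — a 1,2-hydride shift — upgrading the secondary cation to a tertiary one.
After step 2 the species present is a tertiary carbocation.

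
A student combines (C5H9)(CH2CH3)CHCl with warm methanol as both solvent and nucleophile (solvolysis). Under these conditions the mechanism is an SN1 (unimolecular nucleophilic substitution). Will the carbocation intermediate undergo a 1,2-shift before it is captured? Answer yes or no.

The first-formed carbocation is secondary.
The adjacent cyclopentyl carbon already bears 2 other carbon substituents and has a hydrogen to migrate; after a 1,2-hydride shift from that carbon the positive charge sits on a tertiary centre.
Tertiary is more stable than secondary, so the shift occurs.

yes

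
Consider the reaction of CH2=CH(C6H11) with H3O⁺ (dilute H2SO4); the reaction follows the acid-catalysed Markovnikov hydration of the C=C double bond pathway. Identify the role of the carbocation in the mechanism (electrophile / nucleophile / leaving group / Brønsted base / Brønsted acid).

electrophile

Step 3: A lone pair on the oxygen of H2O attacks the carbocation, forming a C–O bond and an oxonium ion (a protonated alcohol).
The carbocation accepts an electron pair into an empty or π* orbital — it is the electrophile.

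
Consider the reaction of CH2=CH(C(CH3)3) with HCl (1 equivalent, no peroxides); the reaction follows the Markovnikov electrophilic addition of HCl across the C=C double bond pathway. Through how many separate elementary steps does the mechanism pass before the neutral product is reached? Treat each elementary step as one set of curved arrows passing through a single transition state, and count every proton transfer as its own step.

Step 1: The π electrons of the C=C bond attack a proton of HCl; Markovnikov addition places the new C–H on the less-substituted alkene carbon, so the positive charge ends up on the more-substituted carbon — a secondary carbocation. The H–Cl bond breaks heterolytically, releasing Cl⁻.
Step 2: A methyl group with its bonding pair migrates from the adjacent tert-butyl carbon to the cationic centre — a 1,2-methyl shift — upgrading the secondary cation to a tertiary one.
Step 3: Nucleophilic attack by Cl⁻ on the carbocation completes the addition, giving R–Cl.
Total: 3 elementary steps.

3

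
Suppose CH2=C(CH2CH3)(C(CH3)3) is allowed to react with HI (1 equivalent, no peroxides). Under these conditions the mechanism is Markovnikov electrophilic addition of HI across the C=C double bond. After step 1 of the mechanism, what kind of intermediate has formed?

tertiary carbocation

Step 1: Protonation of the alkene by HI: the π bond acts as the nucleophile and picks up H⁺, giving the more stable (Markovnikov) tertiary carbocation. The H–I bond breaks heterolytically, releasing I⁻.
After step 1 the species present is a tertiary carbocation.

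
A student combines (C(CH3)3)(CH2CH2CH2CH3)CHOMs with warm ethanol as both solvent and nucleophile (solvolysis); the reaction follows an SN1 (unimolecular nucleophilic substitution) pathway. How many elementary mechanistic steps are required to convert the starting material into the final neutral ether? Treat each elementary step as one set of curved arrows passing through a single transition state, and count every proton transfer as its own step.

4

Step 1: Ionisation: the C–O σ-bond cleaves heterolytically; both bonding electrons depart with MsO⁻, leaving a secondary carbocation at the α-carbon.
Step 2: A 1,2-methyl shift from the adjacent tert-butyl carbon moves the positive charge from the secondary centre to an adjacent carbon, generating a more stable tertiary carbocation.
Step 3: CH3CH2OH donates an oxygen lone pair into the empty p orbital of the cation, giving a protonated ether (an oxonium ion).
Step 4: Deprotonation of the oxonium oxygen by solvent ethanol yields the neutral ether.
Total: 4 elementary steps.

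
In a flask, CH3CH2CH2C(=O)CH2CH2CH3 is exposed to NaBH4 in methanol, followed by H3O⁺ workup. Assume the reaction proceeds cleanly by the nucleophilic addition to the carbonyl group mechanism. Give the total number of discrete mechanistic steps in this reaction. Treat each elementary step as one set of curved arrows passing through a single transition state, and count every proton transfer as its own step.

Step 1: Nucleophilic addition: H⁻ (delivered from BH4⁻) adds to the carbonyl carbon, pushing the π(C=O) electron pair onto oxygen and giving a tetrahedral alkoxide.
Step 2: The alkoxide picks up a proton during H3O⁺ workup to yield an alcohol.
Total: 2 elementary steps.

2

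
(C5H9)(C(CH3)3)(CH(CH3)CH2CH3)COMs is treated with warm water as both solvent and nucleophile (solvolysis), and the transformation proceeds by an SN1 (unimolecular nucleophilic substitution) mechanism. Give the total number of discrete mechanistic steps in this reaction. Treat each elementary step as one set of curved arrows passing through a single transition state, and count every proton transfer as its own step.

Step 1: The C–O bond breaks with both electrons going to the mesylate; MsO⁻ leaves and a tertiary carbocation remains.
(No 1,2-shift: no single shift to an adjacent carbon would give a more stable cation.)
Step 2: H2O donates an oxygen lone pair into the empty p orbital of the cation, giving a protonated alcohol (an oxonium ion).
Step 3: A second solvent molecule removes the proton on oxygen, giving the neutral alcohol product.
Total: 3 elementary steps.

3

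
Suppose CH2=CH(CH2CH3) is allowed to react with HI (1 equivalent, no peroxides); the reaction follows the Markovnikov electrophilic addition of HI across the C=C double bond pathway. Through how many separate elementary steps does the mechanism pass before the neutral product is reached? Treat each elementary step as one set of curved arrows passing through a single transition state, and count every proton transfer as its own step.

2

Step 1: Protonation of the alkene by HI: the π bond acts as the nucleophile and picks up H⁺, giving the more stable (Markovnikov) secondary carbocation. The H–I bond breaks heterolytically, releasing I⁻.
(No 1,2-shift: no single shift to an adjacent carbon would give a more stable cation.)
Step 2: I⁻ captures the cation: a lone pair on I⁻ fills the empty p orbital, producing the alkyl halide product.
Total: 2 elementary steps.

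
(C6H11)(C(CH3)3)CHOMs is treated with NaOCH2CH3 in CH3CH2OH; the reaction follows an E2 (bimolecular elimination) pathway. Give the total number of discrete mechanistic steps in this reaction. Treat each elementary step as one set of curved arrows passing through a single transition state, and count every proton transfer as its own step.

1

Step 1: Concerted anti-periplanar elimination: CH3CH2O⁻ abstracts a β-H while MsO⁻ leaves, and the C–H electrons become the new C=C π bond — all in a single transition state.
Total: 1 elementary step.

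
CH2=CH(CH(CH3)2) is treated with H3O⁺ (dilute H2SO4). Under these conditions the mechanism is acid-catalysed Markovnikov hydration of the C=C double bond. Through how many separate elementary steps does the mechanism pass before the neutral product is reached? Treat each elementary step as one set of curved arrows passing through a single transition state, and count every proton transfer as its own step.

4

Step 1: The π electrons of the C=C bond attack a proton of H3O⁺; Markovnikov addition places the new C–H on the less-substituted alkene carbon, so the positive charge ends up on the more-substituted carbon — a secondary carbocation. H2O is released.
Step 2: A 1,2-hydride shift from the adjacent isopropyl carbon moves the positive charge from the secondary centre to an adjacent carbon, generating a more stable tertiary carbocation.
Step 3: Nucleophilic capture of the cation by H2O produces the protonated alcohol (an oxonium ion).
Step 4: Deprotonation of the oxonium ion by a water molecule delivers the neutral alcohol and regenerates the acid catalyst.
Total: 4 elementary steps.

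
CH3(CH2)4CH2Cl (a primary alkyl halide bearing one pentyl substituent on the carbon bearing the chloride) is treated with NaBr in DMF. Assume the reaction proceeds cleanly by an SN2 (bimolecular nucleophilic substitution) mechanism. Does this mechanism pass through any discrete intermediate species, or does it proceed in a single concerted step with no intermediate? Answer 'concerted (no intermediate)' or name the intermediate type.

Br⁻ attacks the back face of the α-carbon while Cl⁻ departs with the C–Cl bonding pair — a single concerted displacement through a pentacoordinate transition state.
All bond changes occur in one transition state; no discrete intermediate is formed.

concerted (no intermediate)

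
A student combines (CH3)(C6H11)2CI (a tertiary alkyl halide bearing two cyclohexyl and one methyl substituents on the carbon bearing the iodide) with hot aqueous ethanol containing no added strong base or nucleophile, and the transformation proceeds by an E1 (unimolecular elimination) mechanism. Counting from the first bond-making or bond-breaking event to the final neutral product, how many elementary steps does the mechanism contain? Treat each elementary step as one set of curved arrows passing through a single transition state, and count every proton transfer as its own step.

2

Step 1: Rate-determining heterolysis of the C–I bond gives I⁻ and a tertiary carbocation.
(No 1,2-shift: no single shift to an adjacent carbon would give a more stable cation.)
Step 2: A water (or ethanol) molecule (solvent) deprotonates a β-carbon; as the C–H bond breaks, those electrons form the new alkene π bond.
Total: 2 elementary steps.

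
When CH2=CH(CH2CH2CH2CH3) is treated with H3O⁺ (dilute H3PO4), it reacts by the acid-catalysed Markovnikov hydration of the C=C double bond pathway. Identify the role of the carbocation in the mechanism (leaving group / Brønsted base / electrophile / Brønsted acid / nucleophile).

electrophile

Step 2: A lone pair on the oxygen of H2O attacks the carbocation, forming a C–O bond and an oxonium ion (a protonated alcohol).
The carbocation accepts an electron pair into an empty or π* orbital — it is the electrophile.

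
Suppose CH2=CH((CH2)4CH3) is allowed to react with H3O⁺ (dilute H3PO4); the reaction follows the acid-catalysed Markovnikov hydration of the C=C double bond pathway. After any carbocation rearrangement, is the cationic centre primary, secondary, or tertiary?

Step 1: The π electrons of the C=C bond attack a proton of H3O⁺; Markovnikov addition places the new C–H on the less-substituted alkene carbon, so the positive charge ends up on the more-substituted carbon — a secondary carbocation. H2O is released.
No single 1,2-shift to an adjacent carbon would give a more-substituted cation, so no rearrangement occurs.

secondary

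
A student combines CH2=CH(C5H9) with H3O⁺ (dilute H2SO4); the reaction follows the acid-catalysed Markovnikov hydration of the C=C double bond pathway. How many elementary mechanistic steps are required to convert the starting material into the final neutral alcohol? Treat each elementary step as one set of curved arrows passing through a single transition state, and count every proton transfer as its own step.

4

Step 1: Electrophilic addition begins with the π(C=C) electrons forming a bond to the proton of H3O⁺. Following Markovnikov's rule, the resulting cation is secondary. H2O is released.
Step 2: Carbocation rearrangement: a 1,2-hydride shift from the adjacent cyclopentyl carbon converts the initially-formed secondary cation into the more stable tertiary cation.
Step 3: Water acts as the nucleophile: an oxygen lone pair bonds to the cationic carbon, giving an oxonium-ion intermediate.
Step 4: H2O removes a proton from the oxonium oxygen, regenerating H3O⁺ and giving the neutral alcohol.
Total: 4 elementary steps.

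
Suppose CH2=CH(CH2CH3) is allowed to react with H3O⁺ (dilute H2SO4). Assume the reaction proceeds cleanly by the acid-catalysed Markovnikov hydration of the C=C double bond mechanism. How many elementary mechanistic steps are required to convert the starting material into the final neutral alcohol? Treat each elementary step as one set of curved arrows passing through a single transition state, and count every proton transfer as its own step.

Step 1: Electrophilic addition begins with the π(C=C) electrons forming a bond to the proton of H3O⁺. Following Markovnikov's rule, the resulting cation is secondary. H2O is released.
(No 1,2-shift: no single shift to an adjacent carbon would give a more stable cation.)
Step 2: Water acts as the nucleophile: an oxygen lone pair bonds to the cationic carbon, giving an oxonium-ion intermediate.
Step 3: Deprotonation of the oxonium ion by a water molecule delivers the neutral alcohol and regenerates the acid catalyst.
Total: 3 elementary steps.

3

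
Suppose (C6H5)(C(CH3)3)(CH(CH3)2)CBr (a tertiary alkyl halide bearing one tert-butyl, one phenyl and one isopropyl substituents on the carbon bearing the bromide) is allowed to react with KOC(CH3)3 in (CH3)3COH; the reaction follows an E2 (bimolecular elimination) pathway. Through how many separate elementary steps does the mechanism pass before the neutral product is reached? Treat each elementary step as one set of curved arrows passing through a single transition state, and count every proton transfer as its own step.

1

Step 1: In one step, (CH3)3CO⁻ pulls off a β-proton, the C–Br bond cleaves, and a C=C double bond forms between the α- and β-carbons (E2, anti elimination).
Total: 1 elementary step.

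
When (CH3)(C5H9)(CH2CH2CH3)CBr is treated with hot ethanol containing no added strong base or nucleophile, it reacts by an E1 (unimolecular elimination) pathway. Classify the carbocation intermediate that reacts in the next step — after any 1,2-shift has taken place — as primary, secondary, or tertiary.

Step 1: The C–Br bond breaks with both electrons going to the bromide; Br⁻ leaves and a tertiary carbocation remains.
No single 1,2-shift to an adjacent carbon would give a more-substituted cation, so no rearrangement occurs.

tertiary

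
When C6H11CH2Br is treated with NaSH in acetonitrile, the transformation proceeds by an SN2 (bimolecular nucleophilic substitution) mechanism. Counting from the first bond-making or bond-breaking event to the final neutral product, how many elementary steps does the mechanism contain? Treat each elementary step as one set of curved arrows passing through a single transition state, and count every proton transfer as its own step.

1

Step 1: Backside attack by HS⁻ on the carbon bearing the bromide: the new C–S bond forms as the C–Br bond breaks, with Walden inversion at carbon.
Total: 1 elementary step.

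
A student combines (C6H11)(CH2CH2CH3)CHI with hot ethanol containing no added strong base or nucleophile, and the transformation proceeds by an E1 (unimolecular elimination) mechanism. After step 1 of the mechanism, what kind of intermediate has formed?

secondary carbocation

Step 1: Unassisted departure of I⁻ (taking the C–I bonding pair) generates a secondary carbocation.
After step 1 the species present is a secondary carbocation.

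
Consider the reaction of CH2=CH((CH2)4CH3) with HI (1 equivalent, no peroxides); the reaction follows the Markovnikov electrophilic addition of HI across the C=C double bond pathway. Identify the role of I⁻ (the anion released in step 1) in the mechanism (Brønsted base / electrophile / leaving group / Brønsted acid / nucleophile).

nucleophile

Step 2: The I⁻ anion donates a lone pair to the carbocation, forming the new C–I σ-bond and giving the neutral alkyl halide.
I⁻ (the anion released in step 1) donates an electron pair to form a new σ-bond to carbon — it is the nucleophile.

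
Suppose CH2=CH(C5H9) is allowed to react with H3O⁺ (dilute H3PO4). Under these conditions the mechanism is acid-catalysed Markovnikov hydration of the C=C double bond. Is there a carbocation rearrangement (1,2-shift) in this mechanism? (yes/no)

yes

The first-formed carbocation is secondary.
The adjacent cyclopentyl carbon already bears 2 other carbon substituents and has a hydrogen to migrate; after a 1,2-hydride shift from that carbon the positive charge sits on a tertiary centre.
Tertiary is more stable than secondary, so the shift occurs.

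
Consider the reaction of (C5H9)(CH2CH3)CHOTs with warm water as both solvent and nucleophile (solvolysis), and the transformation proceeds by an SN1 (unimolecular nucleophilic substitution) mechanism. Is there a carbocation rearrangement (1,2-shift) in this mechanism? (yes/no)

The first-formed carbocation is secondary.
The adjacent cyclopentyl carbon already bears 2 other carbon substituents and has a hydrogen to migrate; after a 1,2-hydride shift from that carbon the positive charge sits on a tertiary centre.
Tertiary is more stable than secondary, so the shift occurs.

yes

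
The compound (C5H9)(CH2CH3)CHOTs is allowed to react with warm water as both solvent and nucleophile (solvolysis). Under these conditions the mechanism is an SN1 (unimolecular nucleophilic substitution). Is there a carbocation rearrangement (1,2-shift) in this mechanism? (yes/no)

yes

The first-formed carbocation is secondary.
The adjacent cyclopentyl carbon already bears 2 other carbon substituents and has a hydrogen to migrate; after a 1,2-hydride shift from that carbon the positive charge sits on a tertiary centre.
Tertiary is more stable than secondary, so the shift occurs.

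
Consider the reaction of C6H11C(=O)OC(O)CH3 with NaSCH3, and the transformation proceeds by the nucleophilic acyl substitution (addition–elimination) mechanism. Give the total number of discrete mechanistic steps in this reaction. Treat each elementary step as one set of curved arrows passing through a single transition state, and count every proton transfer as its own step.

Step 1: CH3S⁻ adds to the carbonyl carbon; the C=O π electrons shift onto oxygen and a tetrahedral alkoxide intermediate forms.
Step 2: Elimination step: re-formation of the carbonyl π bond drives out CH3CO2⁻, giving the new acyl compound.
Total: 2 elementary steps.

2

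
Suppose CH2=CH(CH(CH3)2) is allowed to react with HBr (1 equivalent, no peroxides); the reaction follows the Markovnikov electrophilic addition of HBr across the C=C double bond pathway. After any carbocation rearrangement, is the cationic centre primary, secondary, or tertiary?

Step 1: Electrophilic addition begins with the π(C=C) electrons forming a bond to the proton of HBr. Following Markovnikov's rule, the resulting cation is secondary. The H–Br bond breaks heterolytically, releasing Br⁻.
Step 2: Carbocation rearrangement: a 1,2-hydride shift from the adjacent isopropyl carbon converts the initially-formed secondary cation into the more stable tertiary cation.
The cation rearranges from secondary to tertiary via a 1,2-hydride shift from the adjacent isopropyl carbon; the tertiary cation is what reacts next.

tertiary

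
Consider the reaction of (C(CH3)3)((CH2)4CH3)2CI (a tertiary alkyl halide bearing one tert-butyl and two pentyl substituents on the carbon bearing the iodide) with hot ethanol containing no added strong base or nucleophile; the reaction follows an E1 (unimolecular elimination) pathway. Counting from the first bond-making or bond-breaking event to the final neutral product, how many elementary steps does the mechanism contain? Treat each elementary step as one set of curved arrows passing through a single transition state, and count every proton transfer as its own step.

2

Step 1: The C–I bond breaks with both electrons going to the iodide; I⁻ leaves and a tertiary carbocation remains.
(No 1,2-shift: no single shift to an adjacent carbon would give a more stable cation.)
Step 2: An ethanol molecule (solvent) deprotonates a β-carbon; as the C–H bond breaks, those electrons form the new alkene π bond.
Total: 2 elementary steps.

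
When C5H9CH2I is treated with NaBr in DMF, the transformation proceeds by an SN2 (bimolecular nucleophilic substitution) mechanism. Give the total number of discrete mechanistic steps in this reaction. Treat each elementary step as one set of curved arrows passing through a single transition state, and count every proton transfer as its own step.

1

Step 1: Backside attack by Br⁻ on the carbon bearing the iodide: the new C–Br bond forms as the C–I bond breaks, with Walden inversion at carbon.
Total: 1 elementary step.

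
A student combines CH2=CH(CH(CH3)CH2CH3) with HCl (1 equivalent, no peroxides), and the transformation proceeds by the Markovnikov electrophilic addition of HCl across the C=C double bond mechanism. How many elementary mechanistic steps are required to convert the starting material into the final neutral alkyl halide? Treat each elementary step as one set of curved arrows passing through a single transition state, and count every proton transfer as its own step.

3

Step 1: Protonation of the alkene by HCl: the π bond acts as the nucleophile and picks up H⁺, giving the more stable (Markovnikov) secondary carbocation. The H–Cl bond breaks heterolytically, releasing Cl⁻.
Step 2: A hydride (H with its bonding pair) migrates from the adjacent sec-butyl carbon to the cationic centre — a 1,2-hydride shift — upgrading the secondary cation to a tertiary one.
Step 3: Nucleophilic attack by Cl⁻ on the carbocation completes the addition, giving R–Cl.
Total: 3 elementary steps.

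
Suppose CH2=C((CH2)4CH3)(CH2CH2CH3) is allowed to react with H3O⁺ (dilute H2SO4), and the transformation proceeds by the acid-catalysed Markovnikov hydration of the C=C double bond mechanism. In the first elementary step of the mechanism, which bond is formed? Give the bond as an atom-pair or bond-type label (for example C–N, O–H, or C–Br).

Step 1: Electrophilic addition begins with the π(C=C) electrons forming a bond to the proton of H3O⁺. Following Markovnikov's rule, the resulting cation is tertiary. H2O is released.
The bond formed in this step is the C–H bond.

C–H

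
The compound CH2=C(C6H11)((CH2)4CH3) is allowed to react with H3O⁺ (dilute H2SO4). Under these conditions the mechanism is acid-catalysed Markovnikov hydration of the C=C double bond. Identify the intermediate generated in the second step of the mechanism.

Step 1: The π electrons of the C=C bond attack a proton of H3O⁺; Markovnikov addition places the new C–H on the less-substituted alkene carbon, so the positive charge ends up on the more-substituted carbon — a tertiary carbocation. H2O is released.
Step 2: Water acts as the nucleophile: an oxygen lone pair bonds to the cationic carbon, giving an oxonium-ion intermediate.
After step 2 the species present is an oxonium ion.

oxonium ion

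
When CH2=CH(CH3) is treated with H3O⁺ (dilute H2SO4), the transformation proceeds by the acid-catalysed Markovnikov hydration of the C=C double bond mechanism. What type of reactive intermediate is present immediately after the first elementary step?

secondary carbocation

Step 1: Electrophilic addition begins with the π(C=C) electrons forming a bond to the proton of H3O⁺. Following Markovnikov's rule, the resulting cation is secondary. H2O is released.
After step 1 the species present is a secondary carbocation.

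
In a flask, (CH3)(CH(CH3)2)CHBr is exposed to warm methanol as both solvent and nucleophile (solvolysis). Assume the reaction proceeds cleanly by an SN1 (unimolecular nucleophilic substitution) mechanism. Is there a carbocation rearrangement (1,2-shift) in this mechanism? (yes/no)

The first-formed carbocation is secondary.
The adjacent isopropyl carbon already bears 2 other carbon substituents and has a hydrogen to migrate; after a 1,2-hydride shift from that carbon the positive charge sits on a tertiary centre.
Tertiary is more stable than secondary, so the shift occurs.

yes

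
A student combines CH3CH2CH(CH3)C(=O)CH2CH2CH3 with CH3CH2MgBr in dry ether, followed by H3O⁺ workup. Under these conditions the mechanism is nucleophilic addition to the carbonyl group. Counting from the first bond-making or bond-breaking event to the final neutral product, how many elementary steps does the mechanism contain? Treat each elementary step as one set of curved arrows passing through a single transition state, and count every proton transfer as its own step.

2

Step 1: Nucleophilic addition: the carbanion-like carbon of CH3CH2MgBr adds to the carbonyl carbon, pushing the π(C=O) electron pair onto oxygen and giving a tetrahedral alkoxide.
Step 2: Protonation of the alkoxide by H3O⁺ workup furnishes an alcohol.
Total: 2 elementary steps.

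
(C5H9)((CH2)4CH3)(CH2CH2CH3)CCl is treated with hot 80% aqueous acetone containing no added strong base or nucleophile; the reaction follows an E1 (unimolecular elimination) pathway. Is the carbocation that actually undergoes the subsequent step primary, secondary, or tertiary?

Step 1: Unassisted departure of Cl⁻ (taking the C–Cl bonding pair) generates a tertiary carbocation.
No single 1,2-shift to an adjacent carbon would give a more-substituted cation, so no rearrangement occurs.

tertiary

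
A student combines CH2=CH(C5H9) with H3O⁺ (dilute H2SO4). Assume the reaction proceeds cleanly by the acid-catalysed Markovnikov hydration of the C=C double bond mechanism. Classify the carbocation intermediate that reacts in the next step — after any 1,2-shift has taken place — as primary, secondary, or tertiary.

Step 1: Electrophilic addition begins with the π(C=C) electrons forming a bond to the proton of H3O⁺. Following Markovnikov's rule, the resulting cation is secondary. H2O is released.
Step 2: A hydride (H with its bonding pair) migrates from the adjacent cyclopentyl carbon to the cationic centre — a 1,2-hydride shift — upgrading the secondary cation to a tertiary one.
The cation rearranges from secondary to tertiary via a 1,2-hydride shift from the adjacent cyclopentyl carbon; the tertiary cation is what reacts next.

tertiary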